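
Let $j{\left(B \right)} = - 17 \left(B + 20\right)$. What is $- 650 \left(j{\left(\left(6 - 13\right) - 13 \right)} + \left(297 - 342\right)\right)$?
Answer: $29250$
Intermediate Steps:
$j{\left(B \right)} = -340 - 17 B$ ($j{\left(B \right)} = - 17 \left(20 + B\right) = -340 - 17 B$)
$- 650 \left(j{\left(\left(6 - 13\right) - 13 \right)} + \left(297 - 342\right)\right) = - 650 \left(\left(-340 - 17 \left(\left(6 - 13\right) - 13\right)\right) + \left(297 - 342\right)\right) = - 650 \left(\left(-340 - 17 \left(-7 - 13\right)\right) + \left(297 - 342\right)\right) = - 650 \left(\left(-340 - -340\right) - 45\right) = - 650 \left(\left(-340 + 340\right) - 45\right) = - 650 \left(0 - 45\right) = \left(-650\right) \left(-45\right) = 29250$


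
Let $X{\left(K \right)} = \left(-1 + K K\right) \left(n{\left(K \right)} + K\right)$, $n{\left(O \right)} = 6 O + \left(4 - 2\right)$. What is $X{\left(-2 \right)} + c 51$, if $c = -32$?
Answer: $-1668$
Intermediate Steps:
$n{\left(O \right)} = 2 + 6 O$ ($n{\left(O \right)} = 6 O + \left(4 - 2\right) = 6 O + 2 = 2 + 6 O$)
$X{\left(K \right)} = \left(-1 + K^{2}\right) \left(2 + 7 K\right)$ ($X{\left(K \right)} = \left(-1 + K K\right) \left(\left(2 + 6 K\right) + K\right) = \left(-1 + K^{2}\right) \left(2 + 7 K\right)$)
$X{\left(-2 \right)} + c 51 = \left(-2 - -14 + 2 \left(-2\right)^{2} + 7 \left(-2\right)^{3}\right) - 1632 = \left(-2 + 14 + 2 \cdot 4 + 7 \left(-8\right)\right) - 1632 = \left(-2 + 14 + 8 - 56\right) - 1632 = -36 - 1632 = -1668$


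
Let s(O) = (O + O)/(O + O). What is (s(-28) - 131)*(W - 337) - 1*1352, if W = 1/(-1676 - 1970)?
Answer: 77400999/1823 ≈ 42458.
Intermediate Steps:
s(O) = 1 (s(O) = (2*O)/((2*O)) = (2*O)*(1/(2*O)) = 1)
W = -1/3646 (W = 1/(-3646) = -1/3646 ≈ -0.00027427)
(s(-28) - 131)*(W - 337) - 1*1352 = (1 - 131)*(-1/3646 - 337) - 1*1352 = -130*(-1228703/3646) - 1352 = 79865695/1823 - 1352 = 77400999/1823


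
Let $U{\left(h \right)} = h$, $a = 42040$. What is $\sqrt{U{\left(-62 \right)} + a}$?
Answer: $\sqrt{41978} \approx 204.89$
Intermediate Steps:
$\sqrt{U{\left(-62 \right)} + a} = \sqrt{-62 + 42040} = \sqrt{41978}$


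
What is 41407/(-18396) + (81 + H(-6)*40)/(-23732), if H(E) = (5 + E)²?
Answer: -123112105/54571734 ≈ -2.2560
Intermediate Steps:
41407/(-18396) + (81 + H(-6)*40)/(-23732) = 41407/(-18396) + (81 + (5 - 6)²*40)/(-23732) = 41407*(-1/18396) + (81 + (-1)²*40)*(-1/23732) = -41407/18396 + (81 + 1*40)*(-1/23732) = -41407/18396 + (81 + 40)*(-1/23732) = -41407/18396 + 121*(-1/23732) = -41407/18396 - 121/23732 = -123112105/54571734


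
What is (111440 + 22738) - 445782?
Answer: -311604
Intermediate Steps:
(111440 + 22738) - 445782 = 134178 - 445782 = -311604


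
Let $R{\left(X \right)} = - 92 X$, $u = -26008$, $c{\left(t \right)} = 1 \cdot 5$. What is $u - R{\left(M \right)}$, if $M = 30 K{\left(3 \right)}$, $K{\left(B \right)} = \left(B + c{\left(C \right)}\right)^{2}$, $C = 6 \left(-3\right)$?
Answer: $150632$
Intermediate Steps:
$C = -18$
$c{\left(t \right)} = 5$
$K{\left(B \right)} = \left(5 + B\right)^{2}$ ($K{\left(B \right)} = \left(B + 5\right)^{2} = \left(5 + B\right)^{2}$)
$M = 1920$ ($M = 30 \left(5 + 3\right)^{2} = 30 \cdot 8^{2} = 30 \cdot 64 = 1920$)
$u - R{\left(M \right)} = -26008 - \left(-92\right) 1920 = -26008 - -176640 = -26008 + 176640 = 150632$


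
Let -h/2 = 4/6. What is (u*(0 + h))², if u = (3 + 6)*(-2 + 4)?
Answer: 576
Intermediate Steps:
u = 18 (u = 9*2 = 18)
h = -4/3 (h = -8/6 = -2*⅔ = -4/3 ≈ -1.3333)
(u*(0 + h))² = (18*(0 - 4/3))² = (18*(-4/3))² = (-24)² = 576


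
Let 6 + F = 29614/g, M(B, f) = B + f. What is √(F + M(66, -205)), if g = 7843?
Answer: 3*I*√965230167/7843 ≈ 11.884*I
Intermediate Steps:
F = -17444/7843 (F = -6 + 29614/7843 = -17444/7843 ≈ -2.2241)
√(F + M(66, -205)) = √(-17444/7843 + (66 - 205)) = √(-17444/7843 - 139) = √(-1107621/7843) = 3*I*√965230167/7843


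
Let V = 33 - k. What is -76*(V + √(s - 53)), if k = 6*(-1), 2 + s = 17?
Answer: -2964 - 76*I*√38 ≈ -2964.0 - 468.5*I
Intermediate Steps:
s = 15 (s = -2 + 17 = 15)
k = -6
V = 39 (V = 33 - 1*(-6) = 33 + 6 = 39)
-76*(V + √(s - 53)) = -76*(39 + √(15 - 53)) = -76*(39 + √(-38)) = -76*(39 + I*√38) = -2964 - 76*I*√38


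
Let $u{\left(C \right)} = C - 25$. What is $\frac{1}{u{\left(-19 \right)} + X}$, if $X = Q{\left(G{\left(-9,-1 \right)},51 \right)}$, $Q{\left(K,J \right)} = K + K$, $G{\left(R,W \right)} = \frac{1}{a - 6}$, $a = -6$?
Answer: $- \frac{6}{265} \approx -0.022642$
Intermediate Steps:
$G{\left(R,W \right)} = - \frac{1}{12}$ ($G{\left(R,W \right)} = \frac{1}{-6 - 6} = \frac{1}{-12} = - \frac{1}{12}$)
$u{\left(C \right)} = -25 + C$
$Q{\left(K,J \right)} = 2 K$
$X = - \frac{1}{6}$ ($X = 2 \left(- \frac{1}{12}\right) = - \frac{1}{6} \approx -0.16667$)
$\frac{1}{u{\left(-19 \right)} + X} = \frac{1}{\left(-25 - 19\right) - \frac{1}{6}} = \frac{1}{-44 - \frac{1}{6}} = \frac{1}{- \frac{265}{6}} = - \frac{6}{265}$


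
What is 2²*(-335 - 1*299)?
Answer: -2536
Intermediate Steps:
2²*(-335 - 1*299) = 4*(-335 - 299) = 4*(-634) = -2536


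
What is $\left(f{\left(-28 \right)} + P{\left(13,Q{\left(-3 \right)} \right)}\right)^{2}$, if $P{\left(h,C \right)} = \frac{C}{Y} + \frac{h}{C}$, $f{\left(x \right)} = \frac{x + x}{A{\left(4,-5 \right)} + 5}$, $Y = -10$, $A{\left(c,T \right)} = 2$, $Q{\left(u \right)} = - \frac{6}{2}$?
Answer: $\frac{130321}{900} \approx 144.8$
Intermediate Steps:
$Q{\left(u \right)} = -3$ ($Q{\left(u \right)} = \left(-6\right) \frac{1}{2} = -3$)
$f{\left(x \right)} = \frac{2 x}{7}$ ($f{\left(x \right)} = \frac{x + x}{2 + 5} = \frac{2 x}{7}$)
$P{\left(h,C \right)} = - \frac{C}{10} + \frac{h}{C}$ ($P{\left(h,C \right)} = \frac{C}{-10} + \frac{h}{C} = C \left(- \frac{1}{10}\right) + \frac{h}{C} = - \frac{C}{10} + \frac{h}{C}$)
$\left(f{\left(-28 \right)} + P{\left(13,Q{\left(-3 \right)} \right)}\right)^{2} = \left(\frac{2}{7} \left(-28\right) + \left(\left(- \frac{1}{10}\right) \left(-3\right) + \frac{13}{-3}\right)\right)^{2} = \left(-8 + \left(\frac{3}{10} + 13 \left(- \frac{1}{3}\right)\right)\right)^{2} = \left(-8 + \left(\frac{3}{10} - \frac{13}{3}\right)\right)^{2} = \left(-8 - \frac{121}{30}\right)^{2} = \left(- \frac{361}{30}\right)^{2} = \frac{130321}{900}$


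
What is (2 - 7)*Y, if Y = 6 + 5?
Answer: -55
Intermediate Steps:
Y = 11
(2 - 7)*Y = (2 - 7)*11 = -5*11 = -55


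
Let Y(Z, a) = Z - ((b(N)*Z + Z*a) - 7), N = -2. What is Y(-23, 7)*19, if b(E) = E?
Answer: 1881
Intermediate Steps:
Y(Z, a) = 7 + 3*Z - Z*a (Y(Z, a) = Z - ((-2*Z + Z*a) - 7) = Z - (-7 - 2*Z + Z*a) = Z + (7 + 2*Z - Z*a) = 7 + 3*Z - Z*a)
Y(-23, 7)*19 = (7 + 3*(-23) - 1*(-23)*7)*19 = (7 - 69 + 161)*19 = 99*19 = 1881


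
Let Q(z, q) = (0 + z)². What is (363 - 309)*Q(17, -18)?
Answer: 15606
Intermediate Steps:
Q(z, q) = z²
(363 - 309)*Q(17, -18) = (363 - 309)*17² = 54*289 = 15606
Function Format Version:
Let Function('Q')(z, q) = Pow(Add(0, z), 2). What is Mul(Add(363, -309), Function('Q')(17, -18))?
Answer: 15606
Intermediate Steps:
Function('Q')(z, q) = Pow(z, 2)
Mul(Add(363, -309), Function('Q')(17, -18)) = Mul(Add(363, -309), Pow(17, 2)) = Mul(54, 289) = 15606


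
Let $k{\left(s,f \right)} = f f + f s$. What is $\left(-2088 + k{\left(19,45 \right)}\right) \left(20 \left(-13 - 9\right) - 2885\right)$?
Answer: $-2633400$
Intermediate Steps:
$k{\left(s,f \right)} = f^{2} + f s$
$\left(-2088 + k{\left(19,45 \right)}\right) \left(20 \left(-13 - 9\right) - 2885\right) = \left(-2088 + 45 \left(45 + 19\right)\right) \left(20 \left(-13 - 9\right) - 2885\right) = \left(-2088 + 45 \cdot 64\right) \left(20 \left(-22\right) - 2885\right) = \left(-2088 + 2880\right) \left(-440 - 2885\right) = 792 \left(-3325\right) = -2633400$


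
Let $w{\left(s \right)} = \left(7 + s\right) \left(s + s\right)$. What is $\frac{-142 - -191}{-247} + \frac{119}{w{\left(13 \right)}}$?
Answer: $\frac{301}{9880} \approx 0.030466$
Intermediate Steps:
$w{\left(s \right)} = 2 s \left(7 + s\right)$ ($w{\left(s \right)} = \left(7 + s\right) 2 s = 2 s \left(7 + s\right)$)
$\frac{-142 - -191}{-247} + \frac{119}{w{\left(13 \right)}} = \frac{-142 - -191}{-247} + \frac{119}{2 \cdot 13 \left(7 + 13\right)} = \left(-142 + 191\right) \left(- \frac{1}{247}\right) + \frac{119}{2 \cdot 13 \cdot 20} = 49 \left(- \frac{1}{247}\right) + \frac{119}{520} = - \frac{49}{247} + 119 \cdot \frac{1}{520} = - \frac{49}{247} + \frac{119}{520} = \frac{301}{9880}$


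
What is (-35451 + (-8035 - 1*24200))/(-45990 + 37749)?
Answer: 22562/2747 ≈ 8.2133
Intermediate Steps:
(-35451 + (-8035 - 1*24200))/(-45990 + 37749) = (-35451 + (-8035 - 24200))/(-8241) = (-35451 - 32235)*(-1/8241) = -67686*(-1/8241) = 22562/2747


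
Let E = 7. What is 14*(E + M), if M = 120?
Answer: 1778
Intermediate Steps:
14*(E + M) = 14*(7 + 120) = 14*127 = 1778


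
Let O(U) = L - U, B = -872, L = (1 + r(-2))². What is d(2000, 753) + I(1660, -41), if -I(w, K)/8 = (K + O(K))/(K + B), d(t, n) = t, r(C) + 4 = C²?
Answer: 1826008/913 ≈ 2000.0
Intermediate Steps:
r(C) = -4 + C²
L = 1 (L = (1 + (-4 + (-2)²))² = (1 + (-4 + 4))² = (1 + 0)² = 1² = 1)
O(U) = 1 - U
I(w, K) = -8/(-872 + K) (I(w, K) = -8*(K + (1 - K))/(K - 872) = -8/(-872 + K))
d(2000, 753) + I(1660, -41) = 2000 - 8/(-872 - 41) = 2000 - 8/(-913) = 2000 - 8*(-1/913) = 2000 + 8/913 = 1826008/913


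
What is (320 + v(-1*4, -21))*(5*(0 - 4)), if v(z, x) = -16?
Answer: -6080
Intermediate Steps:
(320 + v(-1*4, -21))*(5*(0 - 4)) = (320 - 16)*(5*(0 - 4)) = 304*(5*(-4)) = 304*(-20) = -6080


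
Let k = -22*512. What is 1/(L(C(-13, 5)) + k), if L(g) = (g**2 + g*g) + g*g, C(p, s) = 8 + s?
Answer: -1/10757 ≈ -9.2963e-5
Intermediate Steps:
k = -11264
L(g) = 3*g**2 (L(g) = (g**2 + g**2) + g**2 = 2*g**2 + g**2 = 3*g**2)
1/(L(C(-13, 5)) + k) = 1/(3*(8 + 5)**2 - 11264) = 1/(3*13**2 - 11264) = 1/(3*169 - 11264) = 1/(507 - 11264) = 1/(-10757) = -1/10757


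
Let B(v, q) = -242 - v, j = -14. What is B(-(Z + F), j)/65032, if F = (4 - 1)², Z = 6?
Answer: -227/65032 ≈ -0.0034906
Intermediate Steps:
F = 9 (F = 3² = 9)
B(-(Z + F), j)/65032 = (-242 - (-1)*(6 + 9))/65032 = (-242 - (-1)*15)*(1/65032) = (-242 - 1*(-15))*(1/65032) = (-242 + 15)*(1/65032) = -227*1/65032 = -227/65032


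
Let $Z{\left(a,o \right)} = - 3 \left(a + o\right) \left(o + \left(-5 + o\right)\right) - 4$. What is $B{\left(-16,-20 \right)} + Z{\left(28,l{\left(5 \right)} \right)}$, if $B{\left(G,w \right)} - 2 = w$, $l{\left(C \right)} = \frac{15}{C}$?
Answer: $-115$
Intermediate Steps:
$B{\left(G,w \right)} = 2 + w$
$Z{\left(a,o \right)} = -4 - 3 \left(-5 + 2 o\right) \left(a + o\right)$ ($Z{\left(a,o \right)} = - 3 \left(a + o\right) \left(-5 + 2 o\right) - 4 = - 3 \left(-5 + 2 o\right) \left(a + o\right) - 4 = -4 - 3 \left(-5 + 2 o\right) \left(a + o\right)$)
$B{\left(-16,-20 \right)} + Z{\left(28,l{\left(5 \right)} \right)} = \left(2 - 20\right) - \left(-416 + 54 + 153 \cdot 15 \cdot \frac{1}{5}\right) = -18 - \left(-416 + 54 + 153 \cdot 15 \cdot \frac{1}{5}\right) = -18 - \left(-461 + 54 + 504\right) = -18 - 97 = -115$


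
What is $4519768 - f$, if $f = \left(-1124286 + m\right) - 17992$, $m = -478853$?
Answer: $6140899$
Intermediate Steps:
$f = -1621131$ ($f = \left(-1124286 - 478853\right) - 17992 = -1603139 - 17992 = -1621131$)
$4519768 - f = 4519768 - -1621131 = 4519768 + 1621131 = 6140899$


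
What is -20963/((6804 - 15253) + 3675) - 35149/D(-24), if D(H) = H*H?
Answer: -77863319/1374912 ≈ -56.631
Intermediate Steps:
D(H) = H²
-20963/((6804 - 15253) + 3675) - 35149/D(-24) = -20963/((6804 - 15253) + 3675) - 35149/((-24)²) = -20963/(-8449 + 3675) - 35149/576 = -20963/(-4774) - 35149*1/576 = -20963*(-1/4774) - 35149/576 = 20963/4774 - 35149/576 = -77863319/1374912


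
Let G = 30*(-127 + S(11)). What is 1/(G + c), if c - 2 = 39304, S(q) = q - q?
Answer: 1/35496 ≈ 2.8172e-5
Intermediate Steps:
S(q) = 0
c = 39306 (c = 2 + 39304 = 39306)
G = -3810 (G = 30*(-127 + 0) = 30*(-127) = -3810)
1/(G + c) = 1/(-3810 + 39306) = 1/35496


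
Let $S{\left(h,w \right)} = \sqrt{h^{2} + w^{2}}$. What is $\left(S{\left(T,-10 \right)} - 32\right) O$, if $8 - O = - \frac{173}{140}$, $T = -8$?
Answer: $- \frac{10344}{35} + \frac{1293 \sqrt{41}}{70} \approx -177.27$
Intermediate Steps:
$O = \frac{1293}{140}$ ($O = 8 - - \frac{173}{140} = 8 + \frac{173}{140} = \frac{1293}{140} \approx 9.2357$)
$\left(S{\left(T,-10 \right)} - 32\right) O = \left(\sqrt{\left(-8\right)^{2} + \left(-10\right)^{2}} - 32\right) \frac{1293}{140} = \left(\sqrt{64 + 100} - 32\right) \frac{1293}{140} = \left(\sqrt{164} - 32\right) \frac{1293}{140} = \left(2 \sqrt{41} - 32\right) \frac{1293}{140} = \left(-32 + 2 \sqrt{41}\right) \frac{1293}{140} = - \frac{10344}{35} + \frac{1293 \sqrt{41}}{70}$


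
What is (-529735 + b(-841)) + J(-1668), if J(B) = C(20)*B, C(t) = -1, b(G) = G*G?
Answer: 179214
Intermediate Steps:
b(G) = G²
J(B) = -B
(-529735 + b(-841)) + J(-1668) = (-529735 + (-841)²) - 1*(-1668) = (-529735 + 707281) + 1668 = 177546 + 1668 = 179214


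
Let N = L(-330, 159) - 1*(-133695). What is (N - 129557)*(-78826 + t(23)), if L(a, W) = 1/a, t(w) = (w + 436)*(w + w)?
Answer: -39403993384/165 ≈ -2.3881e+8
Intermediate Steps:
t(w) = 2*w*(436 + w) (t(w) = (436 + w)*(2*w) = 2*w*(436 + w))
N = 44119349/330 (N = 1/(-330) - 1*(-133695) = -1/330 + 133695 = 44119349/330 ≈ 1.3370e+5)
(N - 129557)*(-78826 + t(23)) = (44119349/330 - 129557)*(-78826 + 2*23*(436 + 23)) = 1365539*(-78826 + 2*23*459)/330 = 1365539*(-78826 + 21114)/330 = (1365539/330)*(-57712) = -39403993384/165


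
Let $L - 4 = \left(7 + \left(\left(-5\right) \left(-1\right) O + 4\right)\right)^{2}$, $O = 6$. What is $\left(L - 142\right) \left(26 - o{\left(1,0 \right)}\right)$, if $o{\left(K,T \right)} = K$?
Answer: $38575$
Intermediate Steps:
$L = 1685$ ($L = 4 + \left(7 + \left(\left(-5\right) \left(-1\right) 6 + 4\right)\right)^{2} = 4 + \left(7 + \left(5 \cdot 6 + 4\right)\right)^{2} = 4 + \left(7 + \left(30 + 4\right)\right)^{2} = 4 + \left(7 + 34\right)^{2} = 4 + 41^{2} = 4 + 1681 = 1685$)
$\left(L - 142\right) \left(26 - o{\left(1,0 \right)}\right) = \left(1685 - 142\right) \left(26 - 1\right) = 1543 \left(26 - 1\right) = 1543 \cdot 25 = 38575$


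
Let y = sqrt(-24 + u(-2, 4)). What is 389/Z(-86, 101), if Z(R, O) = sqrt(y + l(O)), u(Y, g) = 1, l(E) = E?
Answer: 389/sqrt(101 + I*sqrt(23)) ≈ 38.674 - 0.91768*I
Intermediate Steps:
y = I*sqrt(23) (y = sqrt(-24 + 1) = sqrt(-23) = I*sqrt(23) ≈ 4.7958*I)
Z(R, O) = sqrt(O + I*sqrt(23)) (Z(R, O) = sqrt(I*sqrt(23) + O) = sqrt(O + I*sqrt(23)))
389/Z(-86, 101) = 389/(sqrt(101 + I*sqrt(23))) = 389/sqrt(101 + I*sqrt(23))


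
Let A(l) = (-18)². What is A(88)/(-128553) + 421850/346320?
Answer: 138763783/114155064 ≈ 1.2156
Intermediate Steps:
A(l) = 324
A(88)/(-128553) + 421850/346320 = 324/(-128553) + 421850/346320 = 324*(-1/128553) + 421850*(1/346320) = -108/42851 + 3245/2664 = 138763783/114155064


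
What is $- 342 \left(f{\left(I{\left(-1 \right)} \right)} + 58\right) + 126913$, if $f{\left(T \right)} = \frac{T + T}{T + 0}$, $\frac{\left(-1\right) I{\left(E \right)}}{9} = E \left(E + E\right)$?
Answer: $106393$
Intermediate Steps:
$I{\left(E \right)} = - 18 E^{2}$ ($I{\left(E \right)} = - 9 E \left(E + E\right) = - 9 E 2 E = - 9 \cdot 2 E^{2} = - 18 E^{2}$)
$f{\left(T \right)} = 2$ ($f{\left(T \right)} = \frac{2 T}{T} = 2$)
$- 342 \left(f{\left(I{\left(-1 \right)} \right)} + 58\right) + 126913 = - 342 \left(2 + 58\right) + 126913 = \left(-342\right) 60 + 126913 = -20520 + 126913 = 106393$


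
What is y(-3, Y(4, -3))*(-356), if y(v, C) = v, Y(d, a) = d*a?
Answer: 1068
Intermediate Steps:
Y(d, a) = a*d
y(-3, Y(4, -3))*(-356) = -3*(-356) = 1068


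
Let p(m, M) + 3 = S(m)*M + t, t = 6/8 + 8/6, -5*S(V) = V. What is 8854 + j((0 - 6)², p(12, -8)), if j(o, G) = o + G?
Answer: 534497/60 ≈ 8908.3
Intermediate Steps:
S(V) = -V/5
t = 25/12 (t = 6*(⅛) + 8*(⅙) = ¾ + 4/3 = 25/12 ≈ 2.0833)
p(m, M) = -11/12 - M*m/5 (p(m, M) = -3 + ((-m/5)*M + 25/12) = -3 + (-M*m/5 + 25/12) = -3 + (25/12 - M*m/5) = -11/12 - M*m/5)
j(o, G) = G + o
8854 + j((0 - 6)², p(12, -8)) = 8854 + ((-11/12 - ⅕*(-8)*12) + (0 - 6)²) = 8854 + ((-11/12 + 96/5) + (-6)²) = 8854 + (1097/60 + 36) = 8854 + 3257/60 = 534497/60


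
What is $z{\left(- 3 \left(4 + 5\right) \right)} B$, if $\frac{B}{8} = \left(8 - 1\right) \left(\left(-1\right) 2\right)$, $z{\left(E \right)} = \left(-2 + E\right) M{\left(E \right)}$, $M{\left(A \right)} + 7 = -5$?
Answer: $-38976$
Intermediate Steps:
$M{\left(A \right)} = -12$ ($M{\left(A \right)} = -7 - 5 = -12$)
$z{\left(E \right)} = 24 - 12 E$ ($z{\left(E \right)} = \left(-2 + E\right) \left(-12\right) = 24 - 12 E$)
$B = -112$ ($B = 8 \left(8 - 1\right) \left(\left(-1\right) 2\right) = 8 \cdot 7 \left(-2\right) = 8 \left(-14\right) = -112$)
$z{\left(- 3 \left(4 + 5\right) \right)} B = \left(24 - 12 \left(- 3 \left(4 + 5\right)\right)\right) \left(-112\right) = \left(24 - 12 \left(\left(-3\right) 9\right)\right) \left(-112\right) = \left(24 - -324\right) \left(-112\right) = \left(24 + 324\right) \left(-112\right) = 348 \left(-112\right) = -38976$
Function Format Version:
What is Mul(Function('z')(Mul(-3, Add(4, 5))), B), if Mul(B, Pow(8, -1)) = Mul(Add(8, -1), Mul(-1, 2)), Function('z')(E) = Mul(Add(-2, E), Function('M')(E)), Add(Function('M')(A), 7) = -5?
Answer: -38976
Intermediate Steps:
Function('M')(A) = -12 (Function('M')(A) = Add(-7, -5) = -12)
Function('z')(E) = Add(24, Mul(-12, E)) (Function('z')(E) = Mul(Add(-2, E), -12) = Add(24, Mul(-12, E)))
B = -112 (B = Mul(8, Mul(Add(8, -1), Mul(-1, 2))) = Mul(8, Mul(7, -2)) = Mul(8, -14) = -112)
Mul(Function('z')(Mul(-3, Add(4, 5))), B) = Mul(Add(24, Mul(-12, Mul(-3, Add(4, 5)))), -112) = Mul(Add(24, Mul(-12, Mul(-3, 9))), -112) = Mul(Add(24, Mul(-12, -27)), -112) = Mul(Add(24, 324), -112) = Mul(348, -112) = -38976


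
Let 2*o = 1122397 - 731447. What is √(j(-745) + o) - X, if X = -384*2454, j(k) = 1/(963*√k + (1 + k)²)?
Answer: 942336 + √((108202449601 + 188242425*I*√745)/(61504 + 107*I*√745))/3 ≈ 9.4278e+5 - 9.6797e-11*I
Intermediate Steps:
j(k) = 1/((1 + k)² + 963*√k)
o = 195475 (o = (1122397 - 731447)/2 = (½)*390950 = 195475)
X = -942336
√(j(-745) + o) - X = √(1/((1 - 745)² + 963*√(-745)) + 195475) - 1*(-942336) = √(1/((-744)² + 963*(I*√745)) + 195475) + 942336 = √(1/(553536 + 963*I*√745) + 195475) + 942336 = √(195475 + 1/(553536 + 963*I*√745)) + 942336 = 942336 + √(195475 + 1/(553536 + 963*I*√745))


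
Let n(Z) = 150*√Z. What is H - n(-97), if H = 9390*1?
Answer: 9390 - 150*I*√97 ≈ 9390.0 - 1477.3*I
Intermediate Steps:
H = 9390
H - n(-97) = 9390 - 150*√(-97) = 9390 - 150*I*√97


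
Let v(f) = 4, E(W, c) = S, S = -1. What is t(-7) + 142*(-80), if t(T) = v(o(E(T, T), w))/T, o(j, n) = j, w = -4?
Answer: -79524/7 ≈ -11361.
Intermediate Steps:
E(W, c) = -1
t(T) = 4/T
t(-7) + 142*(-80) = 4/(-7) + 142*(-80) = 4*(-⅐) - 11360 = -4/7 - 11360 = -79524/7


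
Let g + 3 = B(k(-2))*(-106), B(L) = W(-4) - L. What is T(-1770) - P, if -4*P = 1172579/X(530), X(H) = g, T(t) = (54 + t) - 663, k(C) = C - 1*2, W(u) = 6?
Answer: -11288087/4252 ≈ -2654.8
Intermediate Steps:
k(C) = -2 + C (k(C) = C - 2 = -2 + C)
T(t) = -609 + t
B(L) = 6 - L
g = -1063 (g = -3 + (6 - (-2 - 2))*(-106) = -3 + (6 - 1*(-4))*(-106) = -3 + (6 + 4)*(-106) = -3 + 10*(-106) = -3 - 1060 = -1063)
X(H) = -1063
P = 1172579/4252 (P = -1172579/(4*(-1063)) = -1172579*(-1)/(4*1063) = -¼*(-1172579/1063) = 1172579/4252 ≈ 275.77)
T(-1770) - P = (-609 - 1770) - 1*1172579/4252 = -2379 - 1172579/4252 = -11288087/4252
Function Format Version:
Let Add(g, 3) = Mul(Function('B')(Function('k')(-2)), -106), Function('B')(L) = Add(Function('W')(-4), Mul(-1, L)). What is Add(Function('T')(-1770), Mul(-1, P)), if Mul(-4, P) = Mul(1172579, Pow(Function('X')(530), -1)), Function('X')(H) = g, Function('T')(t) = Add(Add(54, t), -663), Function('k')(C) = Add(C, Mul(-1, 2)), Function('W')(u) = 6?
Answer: Rational(-11288087, 4252) ≈ -2654.8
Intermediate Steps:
Function('k')(C) = Add(-2, C) (Function('k')(C) = Add(C, -2) = Add(-2, C))
Function('T')(t) = Add(-609, t)
Function('B')(L) = Add(6, Mul(-1, L))
g = -1063 (g = Add(-3, Mul(Add(6, Mul(-1, Add(-2, -2))), -106)) = Add(-3, Mul(Add(6, Mul(-1, -4)), -106)) = Add(-3, Mul(Add(6, 4), -106)) = Add(-3, Mul(10, -106)) = Add(-3, -1060) = -1063)
Function('X')(H) = -1063
P = Rational(1172579, 4252) (P = Mul(Rational(-1, 4), Mul(1172579, Pow(-1063, -1))) = Mul(Rational(-1, 4), Mul(1172579, Rational(-1, 1063))) = Mul(Rational(-1, 4), Rational(-1172579, 1063)) = Rational(1172579, 4252) ≈ 275.77)
Add(Function('T')(-1770), Mul(-1, P)) = Add(Add(-609, -1770), Mul(-1, Rational(1172579, 4252))) = Add(-2379, Rational(-1172579, 4252)) = Rational(-11288087, 4252)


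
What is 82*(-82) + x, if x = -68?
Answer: -6792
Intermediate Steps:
82*(-82) + x = 82*(-82) - 68 = -6724 - 68 = -6792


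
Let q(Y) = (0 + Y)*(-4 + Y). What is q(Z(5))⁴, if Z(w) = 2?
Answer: 256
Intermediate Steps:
q(Y) = Y*(-4 + Y)
q(Z(5))⁴ = (2*(-4 + 2))⁴ = (2*(-2))⁴ = (-4)⁴ = 256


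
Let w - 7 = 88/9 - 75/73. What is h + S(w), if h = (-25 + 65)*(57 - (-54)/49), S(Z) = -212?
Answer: 103492/49 ≈ 2112.1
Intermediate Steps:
w = 10348/657 (w = 7 + (88/9 - 75/73) = 7 + 5749/657 = 10348/657 ≈ 15.750)
h = 113880/49 (h = 40*(57 - (-54)/49) = 40*(57 - 1*(-54/49)) = 40*(57 + 54/49) = 40*(2847/49) = 113880/49 ≈ 2324.1)
h + S(w) = 113880/49 - 212 = 103492/49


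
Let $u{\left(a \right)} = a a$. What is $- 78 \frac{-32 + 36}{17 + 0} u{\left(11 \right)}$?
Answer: $- \frac{37752}{17} \approx -2220.7$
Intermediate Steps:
$u{\left(a \right)} = a^{2}$
$- 78 \frac{-32 + 36}{17 + 0} u{\left(11 \right)} = - 78 \frac{-32 + 36}{17 + 0} \cdot 11^{2} = - 78 \cdot \frac{4}{17} \cdot 121 = - 78 \cdot 4 \cdot \frac{1}{17} \cdot 121 = \left(-78\right) \frac{4}{17} \cdot 121 = \left(- \frac{312}{17}\right) 121 = - \frac{37752}{17}$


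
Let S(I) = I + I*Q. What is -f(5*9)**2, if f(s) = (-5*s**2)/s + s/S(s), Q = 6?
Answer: -2477476/49 ≈ -50561.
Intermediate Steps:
S(I) = 7*I (S(I) = I + I*6 = I + 6*I = 7*I)
f(s) = 1/7 - 5*s (f(s) = (-5*s**2)/s + s/((7*s)) = -5*s + s*(1/(7*s)) = -5*s + 1/7 = 1/7 - 5*s)
-f(5*9)**2 = -(1/7 - 25*9)**2 = -(1/7 - 5*45)**2 = -(1/7 - 225)**2 = -(-1574/7)**2 = -1*2477476/49 = -2477476/49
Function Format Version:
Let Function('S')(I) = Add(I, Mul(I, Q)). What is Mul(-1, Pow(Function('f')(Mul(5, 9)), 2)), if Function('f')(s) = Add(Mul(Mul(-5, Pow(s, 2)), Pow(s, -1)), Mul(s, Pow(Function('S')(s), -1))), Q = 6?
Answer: Rational(-2477476, 49) ≈ -50561.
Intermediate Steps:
Function('S')(I) = Mul(7, I) (Function('S')(I) = Add(I, Mul(I, 6)) = Add(I, Mul(6, I)) = Mul(7, I))
Function('f')(s) = Add(Rational(1, 7), Mul(-5, s)) (Function('f')(s) = Add(Mul(Mul(-5, Pow(s, 2)), Pow(s, -1)), Mul(s, Pow(Mul(7, s), -1))) = Add(Mul(-5, s), Mul(s, Mul(Rational(1, 7), Pow(s, -1)))) = Add(Mul(-5, s), Rational(1, 7)) = Add(Rational(1, 7), Mul(-5, s)))
Mul(-1, Pow(Function('f')(Mul(5, 9)), 2)) = Mul(-1, Pow(Add(Rational(1, 7), Mul(-5, Mul(5, 9))), 2)) = Mul(-1, Pow(Add(Rational(1, 7), Mul(-5, 45)), 2)) = Mul(-1, Pow(Add(Rational(1, 7), -225), 2)) = Mul(-1, Pow(Rational(-1574, 7), 2)) = Mul(-1, Rational(2477476, 49)) = Rational(-2477476, 49)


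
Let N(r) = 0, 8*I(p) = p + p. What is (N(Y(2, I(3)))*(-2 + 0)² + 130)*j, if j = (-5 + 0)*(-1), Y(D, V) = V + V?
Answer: 650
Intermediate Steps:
I(p) = p/4 (I(p) = (p + p)/8 = (2*p)/8 = p/4)
Y(D, V) = 2*V
j = 5 (j = -5*(-1) = 5)
(N(Y(2, I(3)))*(-2 + 0)² + 130)*j = (0*(-2 + 0)² + 130)*5 = (0*(-2)² + 130)*5 = (0*4 + 130)*5 = (0 + 130)*5 = 130*5 = 650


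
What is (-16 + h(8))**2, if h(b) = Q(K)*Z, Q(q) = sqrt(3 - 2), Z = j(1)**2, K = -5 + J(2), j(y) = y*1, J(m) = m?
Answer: 225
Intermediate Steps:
j(y) = y
K = -3 (K = -5 + 2 = -3)
Z = 1 (Z = 1**2 = 1)
Q(q) = 1 (Q(q) = sqrt(1) = 1)
h(b) = 1 (h(b) = 1*1 = 1)
(-16 + h(8))**2 = (-16 + 1)**2 = (-15)**2 = 225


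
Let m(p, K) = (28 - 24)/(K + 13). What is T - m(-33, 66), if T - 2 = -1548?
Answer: -122138/79 ≈ -1546.1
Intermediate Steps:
T = -1546 (T = 2 - 1548 = -1546)
m(p, K) = 4/(13 + K)
T - m(-33, 66) = -1546 - 4/(13 + 66) = -1546 - 4/79 = -122138/79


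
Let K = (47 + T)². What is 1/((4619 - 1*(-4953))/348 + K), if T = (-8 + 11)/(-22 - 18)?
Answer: 139200/310341023 ≈ 0.00044854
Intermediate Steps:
T = -3/40 (T = 3/(-40) = 3*(-1/40) = -3/40 ≈ -0.075000)
K = 3523129/1600 (K = (47 - 3/40)² = (1877/40)² = 3523129/1600 ≈ 2202.0)
1/((4619 - 1*(-4953))/348 + K) = 1/((4619 - 1*(-4953))/348 + 3523129/1600) = 1/((4619 + 4953)*(1/348) + 3523129/1600) = 1/(9572*(1/348) + 3523129/1600) = 1/(2393/87 + 3523129/1600) = 1/(310341023/139200) = 139200/310341023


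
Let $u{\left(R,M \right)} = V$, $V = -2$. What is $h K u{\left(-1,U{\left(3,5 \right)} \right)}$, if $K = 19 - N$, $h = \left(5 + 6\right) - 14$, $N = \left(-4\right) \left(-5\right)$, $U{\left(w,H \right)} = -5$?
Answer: $-6$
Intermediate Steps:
$N = 20$
$u{\left(R,M \right)} = -2$
$h = -3$ ($h = 11 - 14 = -3$)
$K = -1$ ($K = 19 - 20 = -1$)
$h K u{\left(-1,U{\left(3,5 \right)} \right)} = \left(-3\right) \left(-1\right) \left(-2\right) = 3 \left(-2\right) = -6$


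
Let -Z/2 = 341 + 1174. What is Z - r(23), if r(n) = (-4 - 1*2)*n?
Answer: -2892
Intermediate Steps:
r(n) = -6*n (r(n) = (-4 - 2)*n = -6*n)
Z = -3030 (Z = -2*(341 + 1174) = -2*1515 = -3030)
Z - r(23) = -3030 - (-6)*23 = -3030 - 1*(-138) = -3030 + 138 = -2892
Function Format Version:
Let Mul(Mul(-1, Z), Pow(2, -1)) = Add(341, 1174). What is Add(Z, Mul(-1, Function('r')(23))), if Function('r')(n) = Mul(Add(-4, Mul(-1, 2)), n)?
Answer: -2892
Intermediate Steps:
Function('r')(n) = Mul(-6, n) (Function('r')(n) = Mul(Add(-4, -2), n) = Mul(-6, n))
Z = -3030 (Z = Mul(-2, Add(341, 1174)) = Mul(-2, 1515) = -3030)
Add(Z, Mul(-1, Function('r')(23))) = Add(-3030, Mul(-1, Mul(-6, 23))) = Add(-3030, Mul(-1, -138)) = Add(-3030, 138) = -2892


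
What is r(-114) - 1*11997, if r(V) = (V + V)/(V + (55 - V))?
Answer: -660063/55 ≈ -12001.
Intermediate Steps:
r(V) = 2*V/55 (r(V) = (2*V)/55 = (2*V)*(1/55) = 2*V/55)
r(-114) - 1*11997 = (2/55)*(-114) - 1*11997 = -228/55 - 11997 = -660063/55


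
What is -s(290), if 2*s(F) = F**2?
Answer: -42050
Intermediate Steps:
s(F) = F**2/2
-s(290) = -290**2/2 = -84100/2 = -1*42050 = -42050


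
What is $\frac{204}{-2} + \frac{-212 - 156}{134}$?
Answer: $- \frac{7018}{67} \approx -104.75$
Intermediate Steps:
$\frac{204}{-2} + \frac{-212 - 156}{134} = 204 \left(- \frac{1}{2}\right) + \left(-212 - 156\right) \frac{1}{134} = -102 - \frac{184}{67} = - \frac{7018}{67}$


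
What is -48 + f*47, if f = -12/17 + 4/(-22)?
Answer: -16778/187 ≈ -89.722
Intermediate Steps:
f = -166/187 (f = -12*1/17 + 4*(-1/22) = -12/17 - 2/11 = -166/187 ≈ -0.88770)
-48 + f*47 = -48 - 166/187*47 = -48 - 7802/187 = -16778/187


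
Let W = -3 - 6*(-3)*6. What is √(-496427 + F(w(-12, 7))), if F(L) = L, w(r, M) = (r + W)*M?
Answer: 4*I*√30986 ≈ 704.11*I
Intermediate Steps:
W = 105 (W = -3 - (-18)*6 = -3 - 1*(-108) = -3 + 108 = 105)
w(r, M) = M*(105 + r) (w(r, M) = (r + 105)*M = (105 + r)*M = M*(105 + r))
√(-496427 + F(w(-12, 7))) = √(-496427 + 7*(105 - 12)) = √(-496427 + 7*93) = √(-496427 + 651) = √(-495776) = 4*I*√30986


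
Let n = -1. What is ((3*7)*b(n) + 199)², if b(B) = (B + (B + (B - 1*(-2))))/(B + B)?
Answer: 175561/4 ≈ 43890.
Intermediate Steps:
b(B) = (2 + 3*B)/(2*B) (b(B) = (B + (B + (B + 2)))/((2*B)) = (B + (B + (2 + B)))*(1/(2*B)) = (B + (2 + 2*B))*(1/(2*B)) = (2 + 3*B)*(1/(2*B)) = (2 + 3*B)/(2*B))
((3*7)*b(n) + 199)² = ((3*7)*(3/2 + 1/(-1)) + 199)² = (21*(3/2 - 1) + 199)² = (21*(½) + 199)² = (21/2 + 199)² = (419/2)² = 175561/4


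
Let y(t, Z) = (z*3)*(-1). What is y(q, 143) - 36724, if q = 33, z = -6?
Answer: -36706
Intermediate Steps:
y(t, Z) = 18 (y(t, Z) = -6*3*(-1) = -18*(-1) = 18)
y(q, 143) - 36724 = 18 - 36724 = -36706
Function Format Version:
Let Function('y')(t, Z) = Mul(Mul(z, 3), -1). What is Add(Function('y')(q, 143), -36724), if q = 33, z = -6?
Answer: -36706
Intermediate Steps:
Function('y')(t, Z) = 18 (Function('y')(t, Z) = Mul(Mul(-6, 3), -1) = Mul(-18, -1) = 18)
Add(Function('y')(q, 143), -36724) = Add(18, -36724) = -36706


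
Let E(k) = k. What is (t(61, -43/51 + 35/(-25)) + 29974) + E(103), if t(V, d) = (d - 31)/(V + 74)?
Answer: 1035392248/34425 ≈ 30077.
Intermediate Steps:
t(V, d) = (-31 + d)/(74 + V)
(t(61, -43/51 + 35/(-25)) + 29974) + E(103) = ((-31 + (-43/51 + 35/(-25)))/(74 + 61) + 29974) + 103 = ((-31 + (-43*1/51 + 35*(-1/25)))/135 + 29974) + 103 = ((-31 + (-43/51 - 7/5))/135 + 29974) + 103 = ((-31 - 572/255)/135 + 29974) + 103 = ((1/135)*(-8477/255) + 29974) + 103 = (-8477/34425 + 29974) + 103 = 1031846473/34425 + 103 = 1035392248/34425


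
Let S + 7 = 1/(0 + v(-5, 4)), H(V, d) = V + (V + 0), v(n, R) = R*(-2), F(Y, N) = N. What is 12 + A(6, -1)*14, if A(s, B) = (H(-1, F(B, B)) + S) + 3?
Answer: -295/4 ≈ -73.750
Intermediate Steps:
v(n, R) = -2*R
H(V, d) = 2*V (H(V, d) = V + V = 2*V)
S = -57/8 (S = -7 + 1/(0 - 2*4) = -7 + 1/(0 - 8) = -7 + 1/(-8) = -7 - 1/8 = -57/8 ≈ -7.1250)
A(s, B) = -49/8 (A(s, B) = (2*(-1) - 57/8) + 3 = (-2 - 57/8) + 3 = -73/8 + 3 = -49/8)
12 + A(6, -1)*14 = 12 - 49/8*14 = 12 - 343/4 = -295/4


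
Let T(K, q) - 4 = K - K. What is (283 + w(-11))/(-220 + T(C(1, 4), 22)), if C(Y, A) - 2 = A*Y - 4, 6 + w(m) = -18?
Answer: -259/216 ≈ -1.1991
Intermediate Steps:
w(m) = -24 (w(m) = -6 - 18 = -24)
C(Y, A) = -2 + A*Y (C(Y, A) = 2 + (A*Y - 4) = 2 + (-4 + A*Y) = -2 + A*Y)
T(K, q) = 4 (T(K, q) = 4 + (K - K) = 4 + 0 = 4)
(283 + w(-11))/(-220 + T(C(1, 4), 22)) = (283 - 24)/(-220 + 4) = 259/(-216) = 259*(-1/216) = -259/216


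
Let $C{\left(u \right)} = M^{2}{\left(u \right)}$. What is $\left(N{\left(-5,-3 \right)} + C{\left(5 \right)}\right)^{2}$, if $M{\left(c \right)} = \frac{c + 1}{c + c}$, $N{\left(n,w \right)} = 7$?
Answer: $\frac{33856}{625} \approx 54.17$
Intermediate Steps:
$M{\left(c \right)} = \frac{1 + c}{2 c}$
$C{\left(u \right)} = \frac{\left(1 + u\right)^{2}}{4 u^{2}}$ ($C{\left(u \right)} = \left(\frac{1 + u}{2 u}\right)^{2} = \frac{\left(1 + u\right)^{2}}{4 u^{2}}$)
$\left(N{\left(-5,-3 \right)} + C{\left(5 \right)}\right)^{2} = \left(7 + \frac{\left(1 + 5\right)^{2}}{4 \cdot 25}\right)^{2} = \left(7 + \frac{1}{4} \cdot \frac{1}{25} \cdot 6^{2}\right)^{2} = \left(7 + \frac{1}{4} \cdot \frac{1}{25} \cdot 36\right)^{2} = \left(7 + \frac{9}{25}\right)^{2} = \left(\frac{184}{25}\right)^{2} = \frac{33856}{625}$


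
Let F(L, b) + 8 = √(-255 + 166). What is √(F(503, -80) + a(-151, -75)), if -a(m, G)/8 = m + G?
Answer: √(1800 + I*√89) ≈ 42.427 + 0.1112*I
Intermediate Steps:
F(L, b) = -8 + I*√89 (F(L, b) = -8 + √(-255 + 166) = -8 + √(-89) = -8 + I*√89)
a(m, G) = -8*G - 8*m (a(m, G) = -8*(m + G) = -8*(G + m) = -8*G - 8*m)
√(F(503, -80) + a(-151, -75)) = √((-8 + I*√89) + (-8*(-75) - 8*(-151))) = √((-8 + I*√89) + (600 + 1208)) = √((-8 + I*√89) + 1808) = √(1800 + I*√89)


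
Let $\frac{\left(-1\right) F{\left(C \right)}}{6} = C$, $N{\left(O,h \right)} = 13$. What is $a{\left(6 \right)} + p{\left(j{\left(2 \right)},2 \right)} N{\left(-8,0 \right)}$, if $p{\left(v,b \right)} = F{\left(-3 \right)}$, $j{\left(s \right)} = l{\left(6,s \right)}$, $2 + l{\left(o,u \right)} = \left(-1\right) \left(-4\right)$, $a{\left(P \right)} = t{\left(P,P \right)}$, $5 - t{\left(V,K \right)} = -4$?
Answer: $243$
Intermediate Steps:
$t{\left(V,K \right)} = 9$ ($t{\left(V,K \right)} = 5 - -4 = 5 + 4 = 9$)
$a{\left(P \right)} = 9$
$F{\left(C \right)} = - 6 C$
$l{\left(o,u \right)} = 2$ ($l{\left(o,u \right)} = -2 - -4 = -2 + 4 = 2$)
$j{\left(s \right)} = 2$
$p{\left(v,b \right)} = 18$ ($p{\left(v,b \right)} = \left(-6\right) \left(-3\right) = 18$)
$a{\left(6 \right)} + p{\left(j{\left(2 \right)},2 \right)} N{\left(-8,0 \right)} = 9 + 18 \cdot 13 = 9 + 234 = 243$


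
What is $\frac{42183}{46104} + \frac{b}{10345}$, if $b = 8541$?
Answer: $\frac{276719133}{158981960} \approx 1.7406$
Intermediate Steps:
$\frac{42183}{46104} + \frac{b}{10345} = \frac{42183}{46104} + \frac{8541}{10345} = 42183 \cdot \frac{1}{46104} + 8541 \cdot \frac{1}{10345} = \frac{14061}{15368} + \frac{8541}{10345} = \frac{276719133}{158981960}$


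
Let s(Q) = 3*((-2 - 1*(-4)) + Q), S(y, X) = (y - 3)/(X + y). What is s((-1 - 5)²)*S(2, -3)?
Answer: 114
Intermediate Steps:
S(y, X) = (-3 + y)/(X + y)
s(Q) = 6 + 3*Q (s(Q) = 3*((-2 + 4) + Q) = 3*(2 + Q) = 6 + 3*Q)
s((-1 - 5)²)*S(2, -3) = (6 + 3*(-1 - 5)²)*((-3 + 2)/(-3 + 2)) = (6 + 3*(-6)²)*(-1/(-1)) = (6 + 3*36)*(-1*(-1)) = (6 + 108)*1 = 114*1 = 114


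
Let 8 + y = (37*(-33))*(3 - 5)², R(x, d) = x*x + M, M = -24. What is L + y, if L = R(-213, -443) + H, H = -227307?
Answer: -186854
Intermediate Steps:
R(x, d) = -24 + x² (R(x, d) = x*x - 24 = x² - 24 = -24 + x²)
L = -181962 (L = (-24 + (-213)²) - 227307 = (-24 + 45369) - 227307 = 45345 - 227307 = -181962)
y = -4892 (y = -8 + (37*(-33))*(3 - 5)² = -8 - 1221*(-2)² = -8 - 1221*4 = -8 - 4884 = -4892)
L + y = -181962 - 4892 = -186854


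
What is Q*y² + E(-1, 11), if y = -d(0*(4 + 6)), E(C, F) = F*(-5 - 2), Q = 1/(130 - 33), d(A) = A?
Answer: -77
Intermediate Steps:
Q = 1/97 ≈ 0.010309
E(C, F) = -7*F (E(C, F) = F*(-7) = -7*F)
y = 0 (y = -0*(4 + 6) = -0*10 = -1*0 = 0)
Q*y² + E(-1, 11) = (1/97)*0² - 7*11 = (1/97)*0 - 77 = 0 - 77 = -77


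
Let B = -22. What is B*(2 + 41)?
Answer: -946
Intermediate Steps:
B*(2 + 41) = -22*(2 + 41) = -22*43 = -946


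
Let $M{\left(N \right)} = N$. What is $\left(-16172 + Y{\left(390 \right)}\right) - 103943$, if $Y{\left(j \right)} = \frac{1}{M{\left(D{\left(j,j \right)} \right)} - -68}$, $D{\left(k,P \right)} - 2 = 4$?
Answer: $- \frac{8888509}{74} \approx -1.2012 \cdot 10^{5}$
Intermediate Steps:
$D{\left(k,P \right)} = 6$ ($D{\left(k,P \right)} = 2 + 4 = 6$)
$Y{\left(j \right)} = \frac{1}{74}$ ($Y{\left(j \right)} = \frac{1}{6 - -68} = \frac{1}{6 + 68} = \frac{1}{74}$)
$\left(-16172 + Y{\left(390 \right)}\right) - 103943 = \left(-16172 + \frac{1}{74}\right) - 103943 = - \frac{1196727}{74} - 103943 = - \frac{8888509}{74}$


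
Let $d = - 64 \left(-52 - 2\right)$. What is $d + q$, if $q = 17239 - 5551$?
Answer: $15144$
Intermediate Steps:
$d = 3456$ ($d = \left(-64\right) \left(-54\right) = 3456$)
$q = 11688$
$d + q = 3456 + 11688 = 15144$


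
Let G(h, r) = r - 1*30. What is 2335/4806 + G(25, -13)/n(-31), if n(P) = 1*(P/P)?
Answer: -204323/4806 ≈ -42.514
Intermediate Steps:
G(h, r) = -30 + r (G(h, r) = r - 30 = -30 + r)
n(P) = 1 (n(P) = 1*1 = 1)
2335/4806 + G(25, -13)/n(-31) = 2335/4806 + (-30 - 13)/1 = 2335*(1/4806) - 43*1 = 2335/4806 - 43 = -204323/4806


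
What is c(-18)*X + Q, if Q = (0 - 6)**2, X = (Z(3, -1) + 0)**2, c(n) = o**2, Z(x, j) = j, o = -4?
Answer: 52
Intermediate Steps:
c(n) = 16 (c(n) = (-4)**2 = 16)
X = 1 (X = (-1 + 0)**2 = (-1)**2 = 1)
Q = 36 (Q = (-6)**2 = 36)
c(-18)*X + Q = 16*1 + 36 = 16 + 36 = 52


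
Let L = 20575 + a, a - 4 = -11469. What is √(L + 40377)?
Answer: √49487 ≈ 222.46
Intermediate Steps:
a = -11465 (a = 4 - 11469 = -11465)
L = 9110 (L = 20575 - 11465 = 9110)
√(L + 40377) = √(9110 + 40377) = √49487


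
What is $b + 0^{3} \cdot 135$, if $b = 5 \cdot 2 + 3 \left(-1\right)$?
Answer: $7$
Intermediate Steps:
$b = 7$ ($b = 10 - 3 = 7$)
$b + 0^{3} \cdot 135 = 7 + 0^{3} \cdot 135 = 7 + 0 \cdot 135 = 7 + 0 = 7$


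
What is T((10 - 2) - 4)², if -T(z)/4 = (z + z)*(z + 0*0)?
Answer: 16384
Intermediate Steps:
T(z) = -8*z² (T(z) = -4*(z + z)*(z + 0*0) = -4*2*z*(z + 0) = -4*2*z*z = -8*z²)
T((10 - 2) - 4)² = (-8*((10 - 2) - 4)²)² = (-8*(8 - 4)²)² = (-8*4²)² = (-8*16)² = (-128)² = 16384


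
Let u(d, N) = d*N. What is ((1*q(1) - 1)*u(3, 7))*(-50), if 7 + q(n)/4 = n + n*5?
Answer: 5250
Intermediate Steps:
u(d, N) = N*d
q(n) = -28 + 24*n (q(n) = -28 + 4*(n + n*5) = -28 + 4*(n + 5*n) = -28 + 4*(6*n) = -28 + 24*n)
((1*q(1) - 1)*u(3, 7))*(-50) = ((1*(-28 + 24*1) - 1)*(7*3))*(-50) = ((1*(-28 + 24) - 1)*21)*(-50) = ((1*(-4) - 1)*21)*(-50) = ((-4 - 1)*21)*(-50) = -5*21*(-50) = -105*(-50) = 5250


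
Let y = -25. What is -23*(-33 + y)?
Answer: 1334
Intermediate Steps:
-23*(-33 + y) = -23*(-33 - 25) = -23*(-58) = 1334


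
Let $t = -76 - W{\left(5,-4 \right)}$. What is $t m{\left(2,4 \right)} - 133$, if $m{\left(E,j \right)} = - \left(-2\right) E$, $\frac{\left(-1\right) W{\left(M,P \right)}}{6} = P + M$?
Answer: $-413$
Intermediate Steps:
$W{\left(M,P \right)} = - 6 M - 6 P$ ($W{\left(M,P \right)} = - 6 \left(P + M\right) = - 6 \left(M + P\right) = - 6 M - 6 P$)
$t = -70$ ($t = -76 - \left(\left(-6\right) 5 - -24\right) = -76 - \left(-30 + 24\right) = -76 - -6 = -76 + 6 = -70$)
$m{\left(E,j \right)} = 2 E$
$t m{\left(2,4 \right)} - 133 = - 70 \cdot 2 \cdot 2 - 133 = \left(-70\right) 4 - 133 = -280 - 133 = -413$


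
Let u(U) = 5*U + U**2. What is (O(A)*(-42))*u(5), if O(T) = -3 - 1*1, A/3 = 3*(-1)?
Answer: 8400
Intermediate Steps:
A = -9 (A = 3*(3*(-1)) = 3*(-3) = -9)
O(T) = -4 (O(T) = -3 - 1 = -4)
u(U) = U**2 + 5*U
(O(A)*(-42))*u(5) = (-4*(-42))*(5*(5 + 5)) = 168*(5*10) = 168*50 = 8400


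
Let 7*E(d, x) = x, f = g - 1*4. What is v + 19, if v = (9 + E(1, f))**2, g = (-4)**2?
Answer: 6556/49 ≈ 133.80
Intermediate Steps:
g = 16
f = 12 (f = 16 - 1*4 = 16 - 4 = 12)
E(d, x) = x/7
v = 5625/49 (v = (9 + (1/7)*12)**2 = (9 + 12/7)**2 = (75/7)**2 = 5625/49 ≈ 114.80)
v + 19 = 5625/49 + 19 = 6556/49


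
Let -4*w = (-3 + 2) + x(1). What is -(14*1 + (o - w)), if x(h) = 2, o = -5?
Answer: -37/4 ≈ -9.2500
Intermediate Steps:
w = -¼ (w = -((-3 + 2) + 2)/4 = -(-1 + 2)/4 = -¼*1 = -¼ ≈ -0.25000)
-(14*1 + (o - w)) = -(14*1 + (-5 - 1*(-¼))) = -(14 + (-5 + ¼)) = -(14 - 19/4) = -1*37/4 = -37/4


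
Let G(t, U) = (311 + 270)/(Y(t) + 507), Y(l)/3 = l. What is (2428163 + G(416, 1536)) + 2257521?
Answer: 8223376001/1755 ≈ 4.6857e+6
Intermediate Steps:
Y(l) = 3*l
G(t, U) = 581/(507 + 3*t) (G(t, U) = (311 + 270)/(3*t + 507) = 581/(507 + 3*t))
(2428163 + G(416, 1536)) + 2257521 = (2428163 + 581/(3*(169 + 416))) + 2257521 = (2428163 + (581/3)/585) + 2257521 = (2428163 + (581/3)*(1/585)) + 2257521 = (2428163 + 581/1755) + 2257521 = 4261426646/1755 + 2257521 = 8223376001/1755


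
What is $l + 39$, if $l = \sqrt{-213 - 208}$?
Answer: $39 + i \sqrt{421} \approx 39.0 + 20.518 i$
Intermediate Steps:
$l = i \sqrt{421}$ ($l = \sqrt{-421} = i \sqrt{421} \approx 20.518 i$)
$l + 39 = i \sqrt{421} + 39 = 39 + i \sqrt{421}$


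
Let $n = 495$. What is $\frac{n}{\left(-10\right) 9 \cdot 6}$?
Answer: $- \frac{11}{12} \approx -0.91667$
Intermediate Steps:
$\frac{n}{\left(-10\right) 9 \cdot 6} = \frac{495}{\left(-10\right) 9 \cdot 6} = \frac{495}{\left(-90\right) 6} = \frac{495}{-540} = 495 \left(- \frac{1}{540}\right) = - \frac{11}{12}$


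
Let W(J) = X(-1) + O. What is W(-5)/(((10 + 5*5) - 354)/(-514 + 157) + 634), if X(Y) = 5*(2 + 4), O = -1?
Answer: 10353/226657 ≈ 0.045677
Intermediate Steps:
X(Y) = 30 (X(Y) = 5*6 = 30)
W(J) = 29 (W(J) = 30 - 1 = 29)
W(-5)/(((10 + 5*5) - 354)/(-514 + 157) + 634) = 29/(((10 + 5*5) - 354)/(-514 + 157) + 634) = 29/(((10 + 25) - 354)/(-357) + 634) = 29/((35 - 354)*(-1/357) + 634) = 29/(-319*(-1/357) + 634) = 29/(319/357 + 634) = 29/(226657/357) = (357/226657)*29 = 10353/226657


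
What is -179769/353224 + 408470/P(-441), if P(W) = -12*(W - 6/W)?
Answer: 351158742751/4579549160 ≈ 76.680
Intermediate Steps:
P(W) = -12*W + 72/W
-179769/353224 + 408470/P(-441) = -179769/353224 + 408470/(-12*(-441) + 72/(-441)) = -179769*1/353224 + 408470/(5292 + 72*(-1/441)) = -179769/353224 + 408470/(5292 - 8/49) = -179769/353224 + 408470/(259300/49) = -179769/353224 + 408470*(49/259300) = -179769/353224 + 2001503/25930 = 351158742751/4579549160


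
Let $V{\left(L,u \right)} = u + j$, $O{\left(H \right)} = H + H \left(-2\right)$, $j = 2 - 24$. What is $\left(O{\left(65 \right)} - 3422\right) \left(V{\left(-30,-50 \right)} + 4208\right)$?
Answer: $-14422232$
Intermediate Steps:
$j = -22$ ($j = 2 - 24 = -22$)
$O{\left(H \right)} = - H$ ($O{\left(H \right)} = H - 2 H = - H$)
$V{\left(L,u \right)} = -22 + u$ ($V{\left(L,u \right)} = u - 22 = -22 + u$)
$\left(O{\left(65 \right)} - 3422\right) \left(V{\left(-30,-50 \right)} + 4208\right) = \left(\left(-1\right) 65 - 3422\right) \left(\left(-22 - 50\right) + 4208\right) = \left(-65 - 3422\right) \left(-72 + 4208\right) = \left(-3487\right) 4136 = -14422232$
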